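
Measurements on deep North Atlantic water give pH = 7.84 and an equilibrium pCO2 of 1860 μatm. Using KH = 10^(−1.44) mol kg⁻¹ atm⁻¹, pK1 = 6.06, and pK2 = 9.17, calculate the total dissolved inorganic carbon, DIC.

[CO2*] = KH · pCO2 = 10^(−1.44) × 1860×10^-6 = 6.753×10^-5 mol/kg
α₀ = 1/(1 + K1/[H⁺] + K1K2/[H⁺]²) = 1/(1 + 10^+1.78 + 10^+0.45) = 0.01561
DIC = [CO2*]/α₀ = 6.753×10^-5 / 0.01561 = 4.33 mmol/kg

DIC = 4.33 mmol/kg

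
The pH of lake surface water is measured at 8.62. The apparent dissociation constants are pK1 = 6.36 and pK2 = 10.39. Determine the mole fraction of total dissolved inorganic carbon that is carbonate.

α₂ = 0.0166

α₂ = 1 / (1 + [H⁺]/K2 + [H⁺]²/(K1K2)) = 1 / (1 + 10^+1.77 + 10^-0.49)
   = 1 / (1 + 58.884 + 0.32359) = 1/60.208 = 0.01661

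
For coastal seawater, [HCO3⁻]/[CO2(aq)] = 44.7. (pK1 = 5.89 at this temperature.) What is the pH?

From K1 = [H⁺][HCO3⁻]/[CO2(aq)]:  pH = pK1 + log₁₀([HCO3⁻]/[CO2(aq)])
log₁₀(44.7) = +1.650
pH = 5.89 + (+1.650) = 7.54

pH = 7.54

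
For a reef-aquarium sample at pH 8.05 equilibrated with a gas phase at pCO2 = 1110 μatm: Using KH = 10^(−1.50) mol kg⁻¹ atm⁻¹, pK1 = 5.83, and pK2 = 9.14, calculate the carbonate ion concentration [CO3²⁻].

[CO2*] = KH · pCO2 = 10^(−1.50) × 1110×10^-6 = 3.510×10^-5 mol/kg
α₀ = 1/(1 + K1/[H⁺] + K1K2/[H⁺]²) = 1/(1 + 10^+2.22 + 10^+1.13) = 0.005542
DIC = [CO2*]/α₀ = 3.510×10^-5 / 0.005542 = 6.334 mmol/kg
[CO3²⁻] = α₂·DIC; α₂ = 0.07476, so [CO3²⁻] = 0.07476 × 6.334 = 0.474 mmol/kg

[CO3²⁻] = 0.474 mmol/kg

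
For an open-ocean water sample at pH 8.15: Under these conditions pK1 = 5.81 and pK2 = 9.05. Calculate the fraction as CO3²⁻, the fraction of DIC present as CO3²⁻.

α₂ = 0.111

α₂ = 1 / (1 + [H⁺]/K2 + [H⁺]²/(K1K2)) = 1 / (1 + 10^+0.90 + 10^-1.44)
   = 1 / (1 + 7.9433 + 0.036308) = 1/8.9796 = 0.1114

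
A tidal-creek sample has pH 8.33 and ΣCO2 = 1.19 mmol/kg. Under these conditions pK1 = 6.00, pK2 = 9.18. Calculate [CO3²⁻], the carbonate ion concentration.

[CO3²⁻] = 0.147 mmol/kg

α₂ = 1 / (1 + [H⁺]/K2 + [H⁺]²/(K1K2)) = 1 / (1 + 10^+0.85 + 10^-1.48)
   = 1 / (1 + 7.0795 + 0.033113) = 1/8.1126 = 0.1233
[CO3²⁻] = α₂ × DIC = 0.1233 × 1.19 = 0.147 mmol/kg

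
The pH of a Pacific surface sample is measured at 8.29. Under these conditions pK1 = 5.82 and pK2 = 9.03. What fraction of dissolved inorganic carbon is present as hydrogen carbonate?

α₁ = 0.844

α₁ = 1 / (1 + [H⁺]/K1 + K2/[H⁺]) = 1 / (1 + 10^-2.47 + 10^-0.74)
   = 1 / (1 + 0.0033884 + 0.18197) = 1/1.1854 = 0.8436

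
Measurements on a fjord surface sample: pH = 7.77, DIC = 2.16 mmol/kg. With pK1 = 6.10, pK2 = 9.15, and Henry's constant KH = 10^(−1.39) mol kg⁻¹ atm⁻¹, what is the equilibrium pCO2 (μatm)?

pCO2 = 1070 μatm

α₀ = 1 / (1 + K1/[H⁺] + K1K2/[H⁺]²) = 1 / (1 + 10^+1.67 + 10^+0.29)
   = 1 / (1 + 46.774 + 1.9498) = 1/49.723 = 0.02011
[CO2*] = α₀ × DIC = 0.02011 × 2.16 = 0.04344 mmol/kg
pCO2 = [CO2*]/KH = 4.344×10^-5 / 4.074×10^-2 = 1070 μatm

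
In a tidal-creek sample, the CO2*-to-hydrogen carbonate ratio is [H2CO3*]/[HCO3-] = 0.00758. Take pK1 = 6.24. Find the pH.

pH = 8.36

From K1 = [H⁺][HCO3-]/[H2CO3*]:  pH = pK1 − log₁₀([H2CO3*]/[HCO3-])
log₁₀(0.00758) = -2.120
pH = 6.24 − (-2.120) = 8.36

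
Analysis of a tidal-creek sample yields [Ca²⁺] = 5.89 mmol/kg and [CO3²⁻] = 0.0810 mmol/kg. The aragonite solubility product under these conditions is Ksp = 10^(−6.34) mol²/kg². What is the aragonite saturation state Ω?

Ω = 1.04

Ksp = 10^(−6.34) = 4.571×10^-7
Ω = [Ca²⁺][CO3²⁻]/Ksp = (5.89×10^-3)(0.0810×10^-3) / 4.571×10^-7 = 1.04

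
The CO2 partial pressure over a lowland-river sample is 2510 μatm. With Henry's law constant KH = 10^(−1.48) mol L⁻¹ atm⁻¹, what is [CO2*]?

KH = 10^(−1.48) = 3.311×10^-2 mol L⁻¹ atm⁻¹
[CO2*] = KH · pCO2 = 3.311×10^-2 × 2510×10^-6 atm = 8.31×10^-5 mol/L

[CO2*] = 83.1 μmol/L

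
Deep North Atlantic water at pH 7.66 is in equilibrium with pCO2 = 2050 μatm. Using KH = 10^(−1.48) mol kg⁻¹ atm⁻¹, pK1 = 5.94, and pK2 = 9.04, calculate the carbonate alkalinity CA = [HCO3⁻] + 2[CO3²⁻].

CA = 3.86 mmol/kg

[CO2*] = KH · pCO2 = 10^(−1.48) × 2050×10^-6 = 6.788×10^-5 mol/kg
α₀ = 1/(1 + K1/[H⁺] + K1K2/[H⁺]²) = 1/(1 + 10^+1.72 + 10^+0.34) = 0.01796
DIC = [CO2*]/α₀ = 6.788×10^-5 / 0.01796 = 3.779 mmol/kg
CA = (α₁ + 2α₂)·DIC = (0.9427 + 2×0.03930) × 3.779 = 3.86 mmol/kg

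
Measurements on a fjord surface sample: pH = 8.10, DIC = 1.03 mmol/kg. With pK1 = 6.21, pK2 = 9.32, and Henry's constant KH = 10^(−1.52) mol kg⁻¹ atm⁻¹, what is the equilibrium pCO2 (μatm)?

α₀ = 1 / (1 + K1/[H⁺] + K1K2/[H⁺]²) = 1 / (1 + 10^+1.89 + 10^+0.67)
   = 1 / (1 + 77.625 + 4.6774) = 1/83.302 = 0.01200
[CO2*] = α₀ × DIC = 0.01200 × 1.03 = 0.01236 mmol/kg = 12.36 μmol/kg
pCO2 = [CO2*]/KH = 1.236×10^-5 / 3.020×10^-2 = 409 μatm

pCO2 = 409 μatm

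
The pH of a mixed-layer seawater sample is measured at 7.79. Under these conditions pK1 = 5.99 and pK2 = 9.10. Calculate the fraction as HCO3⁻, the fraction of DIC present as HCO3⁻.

α₁ = 1 / (1 + [H⁺]/K1 + K2/[H⁺]) = 1 / (1 + 10^-1.80 + 10^-1.31)
   = 1 / (1 + 0.015849 + 0.048978) = 1/1.0648 = 0.9391

α₁ = 0.939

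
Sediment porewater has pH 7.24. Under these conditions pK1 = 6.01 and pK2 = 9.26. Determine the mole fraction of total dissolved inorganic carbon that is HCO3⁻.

α₁ = 1 / (1 + [H⁺]/K1 + K2/[H⁺]) = 1 / (1 + 10^-1.23 + 10^-2.02)
   = 1 / (1 + 0.058884 + 0.0095499) = 1/1.0684 = 0.9359

α₁ = 0.936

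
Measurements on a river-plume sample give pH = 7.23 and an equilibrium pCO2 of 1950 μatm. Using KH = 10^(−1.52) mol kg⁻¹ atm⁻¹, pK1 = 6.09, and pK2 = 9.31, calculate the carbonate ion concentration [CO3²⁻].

[CO2*] = KH · pCO2 = 10^(−1.52) × 1950×10^-6 = 5.889×10^-5 mol/kg
α₀ = 1/(1 + K1/[H⁺] + K1K2/[H⁺]²) = 1/(1 + 10^+1.14 + 10^-0.94) = 0.06703
DIC = [CO2*]/α₀ = 5.889×10^-5 / 0.06703 = 0.8785 mmol/kg
[CO3²⁻] = α₂·DIC; α₂ = 0.007696, so [CO3²⁻] = 0.007696 × 0.8785 = 0.00676 mmol/kg = 6.76 μmol/kg

[CO3²⁻] = 6.76 μmol/kg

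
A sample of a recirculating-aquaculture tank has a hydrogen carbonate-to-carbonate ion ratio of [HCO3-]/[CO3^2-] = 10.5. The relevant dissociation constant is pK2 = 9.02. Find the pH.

From K2 = [H⁺][CO3^2-]/[HCO3-]:  pH = pK2 − log₁₀([HCO3-]/[CO3^2-])
log₁₀(10.5) = +1.021
pH = 9.02 − (+1.021) = 8.00

pH = 8.00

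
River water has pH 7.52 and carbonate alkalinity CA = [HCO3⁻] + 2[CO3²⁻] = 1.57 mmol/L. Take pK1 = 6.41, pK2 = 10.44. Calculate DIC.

CA = [HCO3⁻] + 2[CO3²⁻] = (α₁ + 2α₂)·DIC
At pH 7.52: [H⁺]/K1 = 10^-1.11 = 0.077625, K2/[H⁺] = 10^-2.92 = 0.0012023
α₁ = 1/(1 + 0.077625 + 0.0012023) = 1/1.0788 = 0.9269; α₂ = α₁·K2/[H⁺] = 0.001114
α₁ + 2α₂ = 0.9292
DIC = CA / (α₁ + 2α₂) = 1.57 / 0.9292 = 1.69 mmol/L

DIC = 1.69 mmol/L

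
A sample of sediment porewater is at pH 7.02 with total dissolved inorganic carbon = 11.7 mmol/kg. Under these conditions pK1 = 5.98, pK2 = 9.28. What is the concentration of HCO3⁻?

[HCO3⁻] = 10.7 mmol/kg

α₁ = 1 / (1 + [H⁺]/K1 + K2/[H⁺]) = 1 / (1 + 10^-1.04 + 10^-2.26)
   = 1 / (1 + 0.091201 + 0.0054954) = 1/1.0967 = 0.9118
[HCO3⁻] = α₁ × DIC = 0.9118 × 11.7 = 10.7 mmol/kg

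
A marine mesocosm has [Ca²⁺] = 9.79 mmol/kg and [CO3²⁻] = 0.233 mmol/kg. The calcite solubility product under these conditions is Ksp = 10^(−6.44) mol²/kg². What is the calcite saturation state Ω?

Ksp = 10^(−6.44) = 3.631×10^-7
Ω = [Ca²⁺][CO3²⁻]/Ksp = (9.79×10^-3)(0.233×10^-3) / 3.631×10^-7 = 6.28

Ω = 6.28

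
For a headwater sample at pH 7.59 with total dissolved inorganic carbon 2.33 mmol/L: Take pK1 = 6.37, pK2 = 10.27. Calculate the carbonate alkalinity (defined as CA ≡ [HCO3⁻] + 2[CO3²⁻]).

CA = 2.20 mmol/L

CA = [HCO3⁻] + 2[CO3²⁻] = (α₁ + 2α₂)·DIC
At pH 7.59: [H⁺]/K1 = 10^-1.22 = 0.060256, K2/[H⁺] = 10^-2.68 = 0.0020893
α₁ = 1/(1 + 0.060256 + 0.0020893) = 1/1.0623 = 0.9413; α₂ = α₁·K2/[H⁺] = 0.001967
α₁ + 2α₂ = 0.9452
CA = 0.9452 × 2.33 = 2.20 mmol/L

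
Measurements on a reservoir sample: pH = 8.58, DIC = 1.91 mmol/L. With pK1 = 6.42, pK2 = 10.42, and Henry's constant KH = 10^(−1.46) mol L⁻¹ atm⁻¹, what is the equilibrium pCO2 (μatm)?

α₀ = 1 / (1 + K1/[H⁺] + K1K2/[H⁺]²) = 1 / (1 + 10^+2.16 + 10^+0.32)
   = 1 / (1 + 144.54 + 2.0893) = 1/147.63 = 0.006774
[CO2*] = α₀ × DIC = 0.006774 × 1.91 = 0.01294 mmol/L = 12.94 μmol/L
pCO2 = [CO2*]/KH = 1.294×10^-5 / 3.467×10^-2 = 373 μatm

pCO2 = 373 μatm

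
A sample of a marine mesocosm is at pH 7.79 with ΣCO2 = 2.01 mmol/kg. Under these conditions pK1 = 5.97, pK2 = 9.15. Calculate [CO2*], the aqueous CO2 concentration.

α₀ = 1 / (1 + K1/[H⁺] + K1K2/[H⁺]²) = 1 / (1 + 10^+1.82 + 10^+0.46)
   = 1 / (1 + 66.069 + 2.8840) = 1/69.953 = 0.01430
[CO2*] = α₀ × DIC = 0.01430 × 2.01 = 0.0287 mmol/kg

[CO2*] = 0.0287 mmol/kg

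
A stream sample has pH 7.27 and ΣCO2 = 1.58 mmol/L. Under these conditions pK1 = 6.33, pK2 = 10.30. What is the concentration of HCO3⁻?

α₁ = 1 / (1 + [H⁺]/K1 + K2/[H⁺]) = 1 / (1 + 10^-0.94 + 10^-3.03)
   = 1 / (1 + 0.11482 + 0.00093325) = 1/1.1157 = 0.8963
[HCO3⁻] = α₁ × DIC = 0.8963 × 1.58 = 1.42 mmol/L

[HCO3⁻] = 1.42 mmol/L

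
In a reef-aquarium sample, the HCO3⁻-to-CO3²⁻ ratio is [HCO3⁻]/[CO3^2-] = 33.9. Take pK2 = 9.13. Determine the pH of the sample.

From K2 = [H⁺][CO3^2-]/[HCO3⁻]:  pH = pK2 − log₁₀([HCO3⁻]/[CO3^2-])
log₁₀(33.9) = +1.530
pH = 9.13 − (+1.530) = 7.60

pH = 7.60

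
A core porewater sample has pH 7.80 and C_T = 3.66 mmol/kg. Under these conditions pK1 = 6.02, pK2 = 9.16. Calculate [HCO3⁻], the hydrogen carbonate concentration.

[HCO3⁻] = 3.45 mmol/kg

α₁ = 1 / (1 + [H⁺]/K1 + K2/[H⁺]) = 1 / (1 + 10^-1.78 + 10^-1.36)
   = 1 / (1 + 0.016596 + 0.043652) = 1/1.0602 = 0.9432
[HCO3⁻] = α₁ × DIC = 0.9432 × 3.66 = 3.45 mmol/kg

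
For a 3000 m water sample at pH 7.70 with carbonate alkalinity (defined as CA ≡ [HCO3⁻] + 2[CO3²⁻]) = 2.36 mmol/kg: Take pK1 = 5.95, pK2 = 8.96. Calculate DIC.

DIC = 2.28 mmol/kg

CA = [HCO3⁻] + 2[CO3²⁻] = (α₁ + 2α₂)·DIC
At pH 7.70: [H⁺]/K1 = 10^-1.75 = 0.017783, K2/[H⁺] = 10^-1.26 = 0.054954
α₁ = 1/(1 + 0.017783 + 0.054954) = 1/1.0727 = 0.9322; α₂ = α₁·K2/[H⁺] = 0.05123
α₁ + 2α₂ = 1.0347
DIC = CA / (α₁ + 2α₂) = 2.36 / 1.0347 = 2.28 mmol/kg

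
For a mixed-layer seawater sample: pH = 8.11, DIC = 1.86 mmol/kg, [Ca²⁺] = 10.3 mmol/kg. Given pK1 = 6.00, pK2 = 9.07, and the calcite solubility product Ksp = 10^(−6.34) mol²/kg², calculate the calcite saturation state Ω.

Ω = 4.11

α₂ = 1 / (1 + [H⁺]/K2 + [H⁺]²/(K1K2)) = 1 / (1 + 10^+0.96 + 10^-1.15)
   = 1 / (1 + 9.1201 + 0.070795) = 1/10.191 = 0.09813
[CO3²⁻] = α₂ × DIC = 0.09813 × 1.86 = 0.1825 mmol/kg
Ksp = 10^(−6.34) = 4.571×10^-7
Ω = [Ca²⁺][CO3²⁻]/Ksp = (10.3×10^-3)(1.825×10^-4) / 4.571×10^-7 = 4.11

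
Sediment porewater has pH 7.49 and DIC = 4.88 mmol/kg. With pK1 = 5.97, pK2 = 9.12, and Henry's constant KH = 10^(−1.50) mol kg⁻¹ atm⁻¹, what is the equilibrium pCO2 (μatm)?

pCO2 = 4420 μatm

α₀ = 1 / (1 + K1/[H⁺] + K1K2/[H⁺]²) = 1 / (1 + 10^+1.52 + 10^-0.11)
   = 1 / (1 + 33.113 + 0.77625) = 1/34.889 = 0.02866
[CO2*] = α₀ × DIC = 0.02866 × 4.88 = 0.1399 mmol/kg
pCO2 = [CO2*]/KH = 1.399×10^-4 / 3.162×10^-2 = 4420 μatm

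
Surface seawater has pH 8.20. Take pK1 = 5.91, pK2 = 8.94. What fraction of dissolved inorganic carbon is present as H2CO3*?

α₀ = 1 / (1 + K1/[H⁺] + K1K2/[H⁺]²) = 1 / (1 + 10^+2.29 + 10^+1.55)
   = 1 / (1 + 194.98 + 35.481) = 1/231.47 = 0.004320

α₀ = 0.00432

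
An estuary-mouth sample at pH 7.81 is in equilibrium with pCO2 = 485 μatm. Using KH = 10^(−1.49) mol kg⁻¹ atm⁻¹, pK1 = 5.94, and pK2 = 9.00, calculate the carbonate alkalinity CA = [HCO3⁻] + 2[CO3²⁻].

[CO2*] = KH · pCO2 = 10^(−1.49) × 485×10^-6 = 1.569×10^-5 mol/kg
α₀ = 1/(1 + K1/[H⁺] + K1K2/[H⁺]²) = 1/(1 + 10^+1.87 + 10^+0.68) = 0.01251
DIC = [CO2*]/α₀ = 1.569×10^-5 / 0.01251 = 1.254 mmol/kg
CA = (α₁ + 2α₂)·DIC = (0.9276 + 2×0.05989) × 1.254 = 1.31 mmol/kg

CA = 1.31 mmol/kg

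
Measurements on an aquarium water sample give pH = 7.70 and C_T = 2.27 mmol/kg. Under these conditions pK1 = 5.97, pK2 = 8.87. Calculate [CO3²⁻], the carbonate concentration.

α₂ = 1 / (1 + [H⁺]/K2 + [H⁺]²/(K1K2)) = 1 / (1 + 10^+1.17 + 10^-0.56)
   = 1 / (1 + 14.791 + 0.27542) = 1/16.067 = 0.06224
[CO3²⁻] = α₂ × DIC = 0.06224 × 2.27 = 0.141 mmol/kg

[CO3²⁻] = 0.141 mmol/kg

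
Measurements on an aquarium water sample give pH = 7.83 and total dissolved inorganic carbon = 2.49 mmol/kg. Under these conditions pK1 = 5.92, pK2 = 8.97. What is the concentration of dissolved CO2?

[CO2*] = 0.0282 mmol/kg

α₀ = 1 / (1 + K1/[H⁺] + K1K2/[H⁺]²) = 1 / (1 + 10^+1.91 + 10^+0.77)
   = 1 / (1 + 81.283 + 5.8884) = 1/88.171 = 0.01134
[CO2*] = α₀ × DIC = 0.01134 × 2.49 = 0.0282 mmol/kg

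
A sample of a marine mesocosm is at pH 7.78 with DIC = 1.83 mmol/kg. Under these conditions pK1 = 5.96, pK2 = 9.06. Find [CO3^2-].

[CO3²⁻] = 0.0900 mmol/kg

α₂ = 1 / (1 + [H⁺]/K2 + [H⁺]²/(K1K2)) = 1 / (1 + 10^+1.28 + 10^-0.54)
   = 1 / (1 + 19.055 + 0.28840) = 1/20.343 = 0.04916
[CO3²⁻] = α₂ × DIC = 0.04916 × 1.83 = 0.0900 mmol/kg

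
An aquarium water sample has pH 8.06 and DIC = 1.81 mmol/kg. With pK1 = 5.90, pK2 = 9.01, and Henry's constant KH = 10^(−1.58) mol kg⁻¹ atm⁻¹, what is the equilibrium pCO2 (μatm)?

pCO2 = 425 μatm

α₀ = 1 / (1 + K1/[H⁺] + K1K2/[H⁺]²) = 1 / (1 + 10^+2.16 + 10^+1.21)
   = 1 / (1 + 144.54 + 16.218) = 1/161.76 = 0.006182
[CO2*] = α₀ × DIC = 0.006182 × 1.81 = 0.01119 mmol/kg = 11.19 μmol/kg
pCO2 = [CO2*]/KH = 1.119×10^-5 / 2.630×10^-2 = 425 μatm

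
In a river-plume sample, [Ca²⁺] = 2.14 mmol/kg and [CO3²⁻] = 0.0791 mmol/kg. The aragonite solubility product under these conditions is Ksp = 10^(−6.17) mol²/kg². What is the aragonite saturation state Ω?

Ksp = 10^(−6.17) = 6.761×10^-7
Ω = [Ca²⁺][CO3²⁻]/Ksp = (2.14×10^-3)(0.0791×10^-3) / 6.761×10^-7 = 0.250

Ω = 0.250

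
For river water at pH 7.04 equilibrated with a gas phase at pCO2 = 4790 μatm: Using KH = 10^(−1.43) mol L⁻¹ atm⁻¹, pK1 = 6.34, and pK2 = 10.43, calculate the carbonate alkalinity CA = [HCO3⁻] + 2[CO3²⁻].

[CO2*] = KH · pCO2 = 10^(−1.43) × 4790×10^-6 = 1.780×10^-4 mol/L
α₀ = 1/(1 + K1/[H⁺] + K1K2/[H⁺]²) = 1/(1 + 10^+0.70 + 10^-2.69) = 0.1663
DIC = [CO2*]/α₀ = 1.780×10^-4 / 0.1663 = 1.070 mmol/L
CA = (α₁ + 2α₂)·DIC = (0.8334 + 2×0.0003395) × 1.070 = 0.893 mmol/L

CA = 0.893 mmol/L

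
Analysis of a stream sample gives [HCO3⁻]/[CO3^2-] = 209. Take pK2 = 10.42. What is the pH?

pH = 8.10

From K2 = [H⁺][CO3^2-]/[HCO3⁻]:  pH = pK2 − log₁₀([HCO3⁻]/[CO3^2-])
log₁₀(209) = +2.320
pH = 10.42 − (+2.320) = 8.10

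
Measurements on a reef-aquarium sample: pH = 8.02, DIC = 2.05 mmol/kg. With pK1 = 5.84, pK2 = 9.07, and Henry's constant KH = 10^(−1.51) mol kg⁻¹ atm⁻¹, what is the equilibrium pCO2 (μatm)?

α₀ = 1 / (1 + K1/[H⁺] + K1K2/[H⁺]²) = 1 / (1 + 10^+2.18 + 10^+1.13)
   = 1 / (1 + 151.36 + 13.490) = 1/165.85 = 0.006030
[CO2*] = α₀ × DIC = 0.006030 × 2.05 = 0.01236 mmol/kg = 12.36 μmol/kg
pCO2 = [CO2*]/KH = 1.236×10^-5 / 3.090×10^-2 = 400 μatm

pCO2 = 400 μatm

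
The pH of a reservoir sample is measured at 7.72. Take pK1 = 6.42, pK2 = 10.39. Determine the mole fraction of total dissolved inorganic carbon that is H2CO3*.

α₀ = 0.0476

α₀ = 1 / (1 + K1/[H⁺] + K1K2/[H⁺]²) = 1 / (1 + 10^+1.30 + 10^-1.37)
   = 1 / (1 + 19.953 + 0.042658) = 1/20.995 = 0.04763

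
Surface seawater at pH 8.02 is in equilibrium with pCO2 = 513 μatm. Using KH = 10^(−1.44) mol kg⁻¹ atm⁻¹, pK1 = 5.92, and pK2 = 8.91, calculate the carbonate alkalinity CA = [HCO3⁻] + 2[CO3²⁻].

[CO2*] = KH · pCO2 = 10^(−1.44) × 513×10^-6 = 1.863×10^-5 mol/kg
α₀ = 1/(1 + K1/[H⁺] + K1K2/[H⁺]²) = 1/(1 + 10^+2.10 + 10^+1.21) = 0.006988
DIC = [CO2*]/α₀ = 1.863×10^-5 / 0.006988 = 2.666 mmol/kg
CA = (α₁ + 2α₂)·DIC = (0.8797 + 2×0.1133) × 2.666 = 2.95 mmol/kg

CA = 2.95 mmol/kg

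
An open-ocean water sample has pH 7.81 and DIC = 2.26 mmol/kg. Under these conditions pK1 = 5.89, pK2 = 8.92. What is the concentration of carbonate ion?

[CO3²⁻] = 0.161 mmol/kg

α₂ = 1 / (1 + [H⁺]/K2 + [H⁺]²/(K1K2)) = 1 / (1 + 10^+1.11 + 10^-0.81)
   = 1 / (1 + 12.882 + 0.15488) = 1/14.037 = 0.07124
[CO3²⁻] = α₂ × DIC = 0.07124 × 2.26 = 0.161 mmol/kg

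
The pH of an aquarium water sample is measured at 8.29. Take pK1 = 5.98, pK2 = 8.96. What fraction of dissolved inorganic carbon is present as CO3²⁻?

α₂ = 1 / (1 + [H⁺]/K2 + [H⁺]²/(K1K2)) = 1 / (1 + 10^+0.67 + 10^-1.64)
   = 1 / (1 + 4.6774 + 0.022909) = 1/5.7003 = 0.1754

α₂ = 0.175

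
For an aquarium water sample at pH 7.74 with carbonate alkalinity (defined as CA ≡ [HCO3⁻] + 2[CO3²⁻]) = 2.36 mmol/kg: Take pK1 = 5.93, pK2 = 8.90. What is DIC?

CA = [HCO3⁻] + 2[CO3²⁻] = (α₁ + 2α₂)·DIC
At pH 7.74: [H⁺]/K1 = 10^-1.81 = 0.015488, K2/[H⁺] = 10^-1.16 = 0.069183
α₁ = 1/(1 + 0.015488 + 0.069183) = 1/1.0847 = 0.9219; α₂ = α₁·K2/[H⁺] = 0.06378
α₁ + 2α₂ = 1.0495
DIC = CA / (α₁ + 2α₂) = 2.36 / 1.0495 = 2.25 mmol/kg

DIC = 2.25 mmol/kg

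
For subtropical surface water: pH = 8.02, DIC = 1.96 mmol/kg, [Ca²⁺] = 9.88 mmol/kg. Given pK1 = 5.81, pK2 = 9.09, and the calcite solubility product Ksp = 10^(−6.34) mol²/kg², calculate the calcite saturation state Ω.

Ω = 3.30

α₂ = 1 / (1 + [H⁺]/K2 + [H⁺]²/(K1K2)) = 1 / (1 + 10^+1.07 + 10^-1.14)
   = 1 / (1 + 11.749 + 0.072444) = 1/12.821 = 0.07799
[CO3²⁻] = α₂ × DIC = 0.07799 × 1.96 = 0.1529 mmol/kg
Ksp = 10^(−6.34) = 4.571×10^-7
Ω = [Ca²⁺][CO3²⁻]/Ksp = (9.88×10^-3)(1.529×10^-4) / 4.571×10^-7 = 3.30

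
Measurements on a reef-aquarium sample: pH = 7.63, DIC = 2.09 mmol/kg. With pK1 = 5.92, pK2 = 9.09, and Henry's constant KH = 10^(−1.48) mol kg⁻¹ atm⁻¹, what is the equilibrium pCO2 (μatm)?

α₀ = 1 / (1 + K1/[H⁺] + K1K2/[H⁺]²) = 1 / (1 + 10^+1.71 + 10^+0.25)
   = 1 / (1 + 51.286 + 1.7783) = 1/54.064 = 0.01850
[CO2*] = α₀ × DIC = 0.01850 × 2.09 = 0.03866 mmol/kg
pCO2 = [CO2*]/KH = 3.866×10^-5 / 3.311×10^-2 = 1170 μatm

pCO2 = 1170 μatm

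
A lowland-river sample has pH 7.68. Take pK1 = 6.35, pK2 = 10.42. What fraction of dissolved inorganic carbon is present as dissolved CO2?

α₀ = 0.0446

α₀ = 1 / (1 + K1/[H⁺] + K1K2/[H⁺]²) = 1 / (1 + 10^+1.33 + 10^-1.41)
   = 1 / (1 + 21.380 + 0.038905) = 1/22.419 = 0.04461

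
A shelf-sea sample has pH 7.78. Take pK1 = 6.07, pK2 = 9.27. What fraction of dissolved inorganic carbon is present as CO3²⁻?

α₂ = 0.0308

α₂ = 1 / (1 + [H⁺]/K2 + [H⁺]²/(K1K2)) = 1 / (1 + 10^+1.49 + 10^-0.22)
   = 1 / (1 + 30.903 + 0.60256) = 1/32.506 = 0.03076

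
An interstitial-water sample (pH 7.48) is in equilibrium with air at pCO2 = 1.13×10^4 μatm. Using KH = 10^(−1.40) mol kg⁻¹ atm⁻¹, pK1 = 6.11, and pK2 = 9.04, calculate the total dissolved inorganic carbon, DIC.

DIC = 11.3 mmol/kg

[CO2*] = KH · pCO2 = 10^(−1.40) × 1.13×10^4×10^-6 = 4.499×10^-4 mol/kg
α₀ = 1/(1 + K1/[H⁺] + K1K2/[H⁺]²) = 1/(1 + 10^+1.37 + 10^-0.19) = 0.03986
DIC = [CO2*]/α₀ = 4.499×10^-4 / 0.03986 = 11.3 mmol/kg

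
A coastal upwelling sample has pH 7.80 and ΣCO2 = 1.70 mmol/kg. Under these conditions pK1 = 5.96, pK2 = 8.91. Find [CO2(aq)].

α₀ = 1 / (1 + K1/[H⁺] + K1K2/[H⁺]²) = 1 / (1 + 10^+1.84 + 10^+0.73)
   = 1 / (1 + 69.183 + 5.3703) = 1/75.553 = 0.01324
[CO2*] = α₀ × DIC = 0.01324 × 1.70 = 0.0225 mmol/kg

[CO2*] = 0.0225 mmol/kg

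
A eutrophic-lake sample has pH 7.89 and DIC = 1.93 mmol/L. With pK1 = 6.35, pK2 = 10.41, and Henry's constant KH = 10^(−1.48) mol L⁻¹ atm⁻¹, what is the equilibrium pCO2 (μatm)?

pCO2 = 1630 μatm

α₀ = 1 / (1 + K1/[H⁺] + K1K2/[H⁺]²) = 1 / (1 + 10^+1.54 + 10^-0.98)
   = 1 / (1 + 34.674 + 0.10471) = 1/35.778 = 0.02795
[CO2*] = α₀ × DIC = 0.02795 × 1.93 = 0.05394 mmol/L
pCO2 = [CO2*]/KH = 5.394×10^-5 / 3.311×10^-2 = 1630 μatm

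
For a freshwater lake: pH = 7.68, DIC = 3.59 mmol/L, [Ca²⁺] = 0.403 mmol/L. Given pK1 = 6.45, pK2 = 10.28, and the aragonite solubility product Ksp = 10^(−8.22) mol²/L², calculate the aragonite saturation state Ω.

α₂ = 1 / (1 + [H⁺]/K2 + [H⁺]²/(K1K2)) = 1 / (1 + 10^+2.60 + 10^+1.37)
   = 1 / (1 + 398.11 + 23.442) = 1/422.55 = 0.002367
[CO3²⁻] = α₂ × DIC = 0.002367 × 3.59 = 0.008496 mmol/L = 8.496 μmol/L
Ksp = 10^(−8.22) = 6.026×10^-9
Ω = [Ca²⁺][CO3²⁻]/Ksp = (0.403×10^-3)(8.496×10^-6) / 6.026×10^-9 = 0.568

Ω = 0.568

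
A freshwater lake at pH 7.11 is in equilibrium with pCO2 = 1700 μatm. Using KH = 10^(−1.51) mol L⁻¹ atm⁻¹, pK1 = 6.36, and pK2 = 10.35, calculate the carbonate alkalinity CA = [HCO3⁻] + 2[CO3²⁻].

[CO2*] = KH · pCO2 = 10^(−1.51) × 1700×10^-6 = 5.254×10^-5 mol/L
α₀ = 1/(1 + K1/[H⁺] + K1K2/[H⁺]²) = 1/(1 + 10^+0.75 + 10^-2.49) = 0.1509
DIC = [CO2*]/α₀ = 5.254×10^-5 / 0.1509 = 0.3481 mmol/L
CA = (α₁ + 2α₂)·DIC = (0.8486 + 2×0.0004883) × 0.3481 = 0.296 mmol/L

CA = 0.296 mmol/L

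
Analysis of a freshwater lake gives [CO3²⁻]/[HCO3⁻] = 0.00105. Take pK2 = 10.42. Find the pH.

From K2 = [H⁺][CO3²⁻]/[HCO3⁻]:  pH = pK2 + log₁₀([CO3²⁻]/[HCO3⁻])
log₁₀(0.00105) = -2.979
pH = 10.42 + (-2.979) = 7.44

pH = 7.44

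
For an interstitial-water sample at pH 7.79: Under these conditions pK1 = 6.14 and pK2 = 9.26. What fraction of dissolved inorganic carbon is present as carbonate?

α₂ = 0.0321

α₂ = 1 / (1 + [H⁺]/K2 + [H⁺]²/(K1K2)) = 1 / (1 + 10^+1.47 + 10^-0.18)
   = 1 / (1 + 29.512 + 0.66069) = 1/31.173 = 0.03208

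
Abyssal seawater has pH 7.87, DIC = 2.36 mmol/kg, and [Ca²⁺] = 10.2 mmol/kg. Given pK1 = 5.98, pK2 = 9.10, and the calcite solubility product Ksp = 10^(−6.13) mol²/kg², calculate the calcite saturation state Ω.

Ω = 1.78

α₂ = 1 / (1 + [H⁺]/K2 + [H⁺]²/(K1K2)) = 1 / (1 + 10^+1.23 + 10^-0.66)
   = 1 / (1 + 16.982 + 0.21878) = 1/18.201 = 0.05494
[CO3²⁻] = α₂ × DIC = 0.05494 × 2.36 = 0.1297 mmol/kg
Ksp = 10^(−6.13) = 7.413×10^-7
Ω = [Ca²⁺][CO3²⁻]/Ksp = (10.2×10^-3)(1.297×10^-4) / 7.413×10^-7 = 1.78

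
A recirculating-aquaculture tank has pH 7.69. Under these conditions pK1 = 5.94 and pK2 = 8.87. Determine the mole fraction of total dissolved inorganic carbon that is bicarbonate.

α₁ = 1 / (1 + [H⁺]/K1 + K2/[H⁺]) = 1 / (1 + 10^-1.75 + 10^-1.18)
   = 1 / (1 + 0.017783 + 0.066069) = 1/1.0839 = 0.9226

α₁ = 0.923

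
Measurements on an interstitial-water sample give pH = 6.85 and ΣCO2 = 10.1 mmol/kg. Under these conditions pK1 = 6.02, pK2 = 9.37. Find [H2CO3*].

[CO2*] = 1.30 mmol/kg

α₀ = 1 / (1 + K1/[H⁺] + K1K2/[H⁺]²) = 1 / (1 + 10^+0.83 + 10^-1.69)
   = 1 / (1 + 6.7608 + 0.020417) = 1/7.7812 = 0.1285
[CO2*] = α₀ × DIC = 0.1285 × 10.1 = 1.30 mmol/kg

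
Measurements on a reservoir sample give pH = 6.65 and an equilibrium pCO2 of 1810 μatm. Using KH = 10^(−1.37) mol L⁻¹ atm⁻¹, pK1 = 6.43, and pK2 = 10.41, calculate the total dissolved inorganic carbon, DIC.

[CO2*] = KH · pCO2 = 10^(−1.37) × 1810×10^-6 = 7.721×10^-5 mol/L
α₀ = 1/(1 + K1/[H⁺] + K1K2/[H⁺]²) = 1/(1 + 10^+0.22 + 10^-3.54) = 0.3760
DIC = [CO2*]/α₀ = 7.721×10^-5 / 0.3760 = 0.205 mmol/L

DIC = 0.205 mmol/L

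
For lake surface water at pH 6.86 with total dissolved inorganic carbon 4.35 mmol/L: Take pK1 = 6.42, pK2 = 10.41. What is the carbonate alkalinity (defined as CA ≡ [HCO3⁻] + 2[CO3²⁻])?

CA = [HCO3⁻] + 2[CO3²⁻] = (α₁ + 2α₂)·DIC
At pH 6.86: [H⁺]/K1 = 10^-0.44 = 0.36308, K2/[H⁺] = 10^-3.55 = 0.00028184
α₁ = 1/(1 + 0.36308 + 0.00028184) = 1/1.3634 = 0.7335; α₂ = α₁·K2/[H⁺] = 0.0002067
α₁ + 2α₂ = 0.7339
CA = 0.7339 × 4.35 = 3.19 mmol/L

CA = 3.19 mmol/L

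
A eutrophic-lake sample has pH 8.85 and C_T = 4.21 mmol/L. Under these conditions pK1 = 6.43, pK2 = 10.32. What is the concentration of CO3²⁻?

α₂ = 1 / (1 + [H⁺]/K2 + [H⁺]²/(K1K2)) = 1 / (1 + 10^+1.47 + 10^-0.95)
   = 1 / (1 + 29.512 + 0.11220) = 1/30.624 = 0.03265
[CO3²⁻] = α₂ × DIC = 0.03265 × 4.21 = 0.137 mmol/L

[CO3²⁻] = 0.137 mmol/L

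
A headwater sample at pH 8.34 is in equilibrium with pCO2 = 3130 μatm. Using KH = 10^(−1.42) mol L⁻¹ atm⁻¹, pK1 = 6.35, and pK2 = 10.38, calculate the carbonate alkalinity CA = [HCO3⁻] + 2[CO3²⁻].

[CO2*] = KH · pCO2 = 10^(−1.42) × 3130×10^-6 = 1.190×10^-4 mol/L
α₀ = 1/(1 + K1/[H⁺] + K1K2/[H⁺]²) = 1/(1 + 10^+1.99 + 10^-0.05) = 0.01004
DIC = [CO2*]/α₀ = 1.190×10^-4 / 0.01004 = 11.85 mmol/L
CA = (α₁ + 2α₂)·DIC = (0.9810 + 2×0.008947) × 11.85 = 11.8 mmol/L

CA = 11.8 mmol/L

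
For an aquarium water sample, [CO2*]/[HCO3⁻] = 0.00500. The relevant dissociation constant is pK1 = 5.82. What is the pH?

pH = 8.12

From K1 = [H⁺][HCO3⁻]/[CO2*]:  pH = pK1 − log₁₀([CO2*]/[HCO3⁻])
log₁₀(0.00500) = -2.301
pH = 5.82 − (-2.301) = 8.12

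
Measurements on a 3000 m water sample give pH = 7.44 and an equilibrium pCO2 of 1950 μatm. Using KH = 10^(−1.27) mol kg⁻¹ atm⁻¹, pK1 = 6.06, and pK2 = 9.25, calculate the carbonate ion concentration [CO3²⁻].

[CO3²⁻] = 0.0389 mmol/kg

[CO2*] = KH · pCO2 = 10^(−1.27) × 1950×10^-6 = 1.047×10^-4 mol/kg
α₀ = 1/(1 + K1/[H⁺] + K1K2/[H⁺]²) = 1/(1 + 10^+1.38 + 10^-0.43) = 0.03943
DIC = [CO2*]/α₀ = 1.047×10^-4 / 0.03943 = 2.656 mmol/kg
[CO3²⁻] = α₂·DIC; α₂ = 0.01465, so [CO3²⁻] = 0.01465 × 2.656 = 0.0389 mmol/kg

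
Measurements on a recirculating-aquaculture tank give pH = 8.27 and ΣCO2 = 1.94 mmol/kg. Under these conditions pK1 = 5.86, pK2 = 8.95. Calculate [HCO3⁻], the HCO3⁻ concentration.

α₁ = 1 / (1 + [H⁺]/K1 + K2/[H⁺]) = 1 / (1 + 10^-2.41 + 10^-0.68)
   = 1 / (1 + 0.0038905 + 0.20893) = 1/1.2128 = 0.8245
[HCO3⁻] = α₁ × DIC = 0.8245 × 1.94 = 1.60 mmol/kg

[HCO3⁻] = 1.60 mmol/kg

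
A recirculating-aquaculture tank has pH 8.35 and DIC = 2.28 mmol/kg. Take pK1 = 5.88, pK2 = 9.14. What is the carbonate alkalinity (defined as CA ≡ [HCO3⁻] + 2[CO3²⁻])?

CA = [HCO3⁻] + 2[CO3²⁻] = (α₁ + 2α₂)·DIC
At pH 8.35: [H⁺]/K1 = 10^-2.47 = 0.0033884, K2/[H⁺] = 10^-0.79 = 0.16218
α₁ = 1/(1 + 0.0033884 + 0.16218) = 1/1.1656 = 0.8579; α₂ = α₁·K2/[H⁺] = 0.1391
α₁ + 2α₂ = 1.1362
CA = 1.1362 × 2.28 = 2.59 mmol/kg

CA = 2.59 mmol/kg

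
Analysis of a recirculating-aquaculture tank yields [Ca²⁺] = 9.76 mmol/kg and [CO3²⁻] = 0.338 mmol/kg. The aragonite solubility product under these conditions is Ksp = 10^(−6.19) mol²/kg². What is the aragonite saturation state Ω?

Ω = 5.11

Ksp = 10^(−6.19) = 6.457×10^-7
Ω = [Ca²⁺][CO3²⁻]/Ksp = (9.76×10^-3)(0.338×10^-3) / 6.457×10^-7 = 5.11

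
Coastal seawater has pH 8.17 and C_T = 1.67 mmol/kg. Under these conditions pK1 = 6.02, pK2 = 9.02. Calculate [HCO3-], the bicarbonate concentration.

[HCO3⁻] = 1.45 mmol/kg

α₁ = 1 / (1 + [H⁺]/K1 + K2/[H⁺]) = 1 / (1 + 10^-2.15 + 10^-0.85)
   = 1 / (1 + 0.0070795 + 0.14125) = 1/1.1483 = 0.8708
[HCO3⁻] = α₁ × DIC = 0.8708 × 1.67 = 1.45 mmol/kg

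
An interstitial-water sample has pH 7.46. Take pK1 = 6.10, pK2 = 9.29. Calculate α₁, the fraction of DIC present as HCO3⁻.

α₁ = 0.945

α₁ = 1 / (1 + [H⁺]/K1 + K2/[H⁺]) = 1 / (1 + 10^-1.36 + 10^-1.83)
   = 1 / (1 + 0.043652 + 0.014791) = 1/1.0584 = 0.9448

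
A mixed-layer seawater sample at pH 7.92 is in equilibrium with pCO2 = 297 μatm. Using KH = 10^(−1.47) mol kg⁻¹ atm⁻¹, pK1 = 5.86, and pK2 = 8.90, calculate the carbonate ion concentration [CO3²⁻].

[CO2*] = KH · pCO2 = 10^(−1.47) × 297×10^-6 = 1.006×10^-5 mol/kg
α₀ = 1/(1 + K1/[H⁺] + K1K2/[H⁺]²) = 1/(1 + 10^+2.06 + 10^+1.08) = 0.007822
DIC = [CO2*]/α₀ = 1.006×10^-5 / 0.007822 = 1.287 mmol/kg
[CO3²⁻] = α₂·DIC; α₂ = 0.09405, so [CO3²⁻] = 0.09405 × 1.287 = 0.121 mmol/kg

[CO3²⁻] = 0.121 mmol/kg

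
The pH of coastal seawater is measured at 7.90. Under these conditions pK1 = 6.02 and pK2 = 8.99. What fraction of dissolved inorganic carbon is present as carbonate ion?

α₂ = 1 / (1 + [H⁺]/K2 + [H⁺]²/(K1K2)) = 1 / (1 + 10^+1.09 + 10^-0.79)
   = 1 / (1 + 12.303 + 0.16218) = 1/13.465 = 0.07427

α₂ = 0.0743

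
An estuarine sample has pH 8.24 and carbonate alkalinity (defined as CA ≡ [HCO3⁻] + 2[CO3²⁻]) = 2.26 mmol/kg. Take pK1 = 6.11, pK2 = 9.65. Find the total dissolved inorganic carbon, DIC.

DIC = 2.19 mmol/kg

CA = [HCO3⁻] + 2[CO3²⁻] = (α₁ + 2α₂)·DIC
At pH 8.24: [H⁺]/K1 = 10^-2.13 = 0.0074131, K2/[H⁺] = 10^-1.41 = 0.038905
α₁ = 1/(1 + 0.0074131 + 0.038905) = 1/1.0463 = 0.9557; α₂ = α₁·K2/[H⁺] = 0.03718
α₁ + 2α₂ = 1.0301
DIC = CA / (α₁ + 2α₂) = 2.26 / 1.0301 = 2.19 mmol/kg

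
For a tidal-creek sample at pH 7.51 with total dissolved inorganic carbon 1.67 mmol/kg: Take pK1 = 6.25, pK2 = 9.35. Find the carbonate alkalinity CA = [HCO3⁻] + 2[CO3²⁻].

CA = [HCO3⁻] + 2[CO3²⁻] = (α₁ + 2α₂)·DIC
At pH 7.51: [H⁺]/K1 = 10^-1.26 = 0.054954, K2/[H⁺] = 10^-1.84 = 0.014454
α₁ = 1/(1 + 0.054954 + 0.014454) = 1/1.0694 = 0.9351; α₂ = α₁·K2/[H⁺] = 0.01352
α₁ + 2α₂ = 0.9621
CA = 0.9621 × 1.67 = 1.61 mmol/kg

CA = 1.61 mmol/kg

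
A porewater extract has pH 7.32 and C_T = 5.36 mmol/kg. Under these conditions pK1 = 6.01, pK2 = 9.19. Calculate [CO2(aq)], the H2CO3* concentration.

α₀ = 1 / (1 + K1/[H⁺] + K1K2/[H⁺]²) = 1 / (1 + 10^+1.31 + 10^-0.56)
   = 1 / (1 + 20.417 + 0.27542) = 1/21.693 = 0.04610
[CO2*] = α₀ × DIC = 0.04610 × 5.36 = 0.247 mmol/kg

[CO2*] = 0.247 mmol/kg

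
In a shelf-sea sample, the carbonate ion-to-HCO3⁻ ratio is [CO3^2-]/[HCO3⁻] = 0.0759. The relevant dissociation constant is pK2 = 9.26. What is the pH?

From K2 = [H⁺][CO3^2-]/[HCO3⁻]:  pH = pK2 + log₁₀([CO3^2-]/[HCO3⁻])
log₁₀(0.0759) = -1.120
pH = 9.26 + (-1.120) = 8.14

pH = 8.14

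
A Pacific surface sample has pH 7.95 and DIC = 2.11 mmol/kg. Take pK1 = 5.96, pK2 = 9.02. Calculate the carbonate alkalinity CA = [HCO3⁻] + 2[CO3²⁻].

CA = [HCO3⁻] + 2[CO3²⁻] = (α₁ + 2α₂)·DIC
At pH 7.95: [H⁺]/K1 = 10^-1.99 = 0.010233, K2/[H⁺] = 10^-1.07 = 0.085114
α₁ = 1/(1 + 0.010233 + 0.085114) = 1/1.0953 = 0.9130; α₂ = α₁·K2/[H⁺] = 0.07770
α₁ + 2α₂ = 1.0684
CA = 1.0684 × 2.11 = 2.25 mmol/kg

CA = 2.25 mmol/kg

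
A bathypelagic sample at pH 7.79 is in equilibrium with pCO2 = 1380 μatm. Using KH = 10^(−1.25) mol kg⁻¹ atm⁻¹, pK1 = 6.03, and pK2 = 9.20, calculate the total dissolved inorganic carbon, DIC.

DIC = 4.72 mmol/kg

[CO2*] = KH · pCO2 = 10^(−1.25) × 1380×10^-6 = 7.760×10^-5 mol/kg
α₀ = 1/(1 + K1/[H⁺] + K1K2/[H⁺]²) = 1/(1 + 10^+1.76 + 10^+0.35) = 0.01645
DIC = [CO2*]/α₀ = 7.760×10^-5 / 0.01645 = 4.72 mmol/kg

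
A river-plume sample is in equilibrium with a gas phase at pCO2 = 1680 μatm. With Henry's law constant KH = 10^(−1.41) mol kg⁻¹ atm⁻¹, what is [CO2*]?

KH = 10^(−1.41) = 3.890×10^-2 mol kg⁻¹ atm⁻¹
[CO2*] = KH · pCO2 = 3.890×10^-2 × 1680×10^-6 atm = 6.54×10^-5 mol/kg

[CO2*] = 65.4 μmol/kg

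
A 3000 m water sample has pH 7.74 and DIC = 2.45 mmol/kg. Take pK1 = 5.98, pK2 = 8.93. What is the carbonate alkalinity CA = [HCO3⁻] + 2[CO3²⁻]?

CA = 2.56 mmol/kg

CA = [HCO3⁻] + 2[CO3²⁻] = (α₁ + 2α₂)·DIC
At pH 7.74: [H⁺]/K1 = 10^-1.76 = 0.017378, K2/[H⁺] = 10^-1.19 = 0.064565
α₁ = 1/(1 + 0.017378 + 0.064565) = 1/1.0819 = 0.9243; α₂ = α₁·K2/[H⁺] = 0.05968
α₁ + 2α₂ = 1.0436
CA = 1.0436 × 2.45 = 2.56 mmol/kg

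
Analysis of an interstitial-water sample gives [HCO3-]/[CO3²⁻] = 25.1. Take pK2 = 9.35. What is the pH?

pH = 7.95

From K2 = [H⁺][CO3²⁻]/[HCO3-]:  pH = pK2 − log₁₀([HCO3-]/[CO3²⁻])
log₁₀(25.1) = +1.400
pH = 9.35 − (+1.400) = 7.95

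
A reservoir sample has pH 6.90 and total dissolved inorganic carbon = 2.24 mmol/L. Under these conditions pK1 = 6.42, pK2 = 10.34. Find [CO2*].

[CO2*] = 0.557 mmol/L

α₀ = 1 / (1 + K1/[H⁺] + K1K2/[H⁺]²) = 1 / (1 + 10^+0.48 + 10^-2.96)
   = 1 / (1 + 3.0200 + 0.0010965) = 1/4.0210 = 0.2487
[CO2*] = α₀ × DIC = 0.2487 × 2.24 = 0.557 mmol/L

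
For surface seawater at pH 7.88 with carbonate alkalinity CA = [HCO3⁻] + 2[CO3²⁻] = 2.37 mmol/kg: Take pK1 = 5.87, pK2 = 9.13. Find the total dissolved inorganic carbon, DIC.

DIC = 2.27 mmol/kg

CA = [HCO3⁻] + 2[CO3²⁻] = (α₁ + 2α₂)·DIC
At pH 7.88: [H⁺]/K1 = 10^-2.01 = 0.0097724, K2/[H⁺] = 10^-1.25 = 0.056234
α₁ = 1/(1 + 0.0097724 + 0.056234) = 1/1.0660 = 0.9381; α₂ = α₁·K2/[H⁺] = 0.05275
α₁ + 2α₂ = 1.0436
DIC = CA / (α₁ + 2α₂) = 2.37 / 1.0436 = 2.27 mmol/kg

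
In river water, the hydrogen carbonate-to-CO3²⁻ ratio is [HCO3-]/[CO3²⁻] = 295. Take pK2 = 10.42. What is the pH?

pH = 7.95

From K2 = [H⁺][CO3²⁻]/[HCO3-]:  pH = pK2 − log₁₀([HCO3-]/[CO3²⁻])
log₁₀(295) = +2.470
pH = 10.42 − (+2.470) = 7.95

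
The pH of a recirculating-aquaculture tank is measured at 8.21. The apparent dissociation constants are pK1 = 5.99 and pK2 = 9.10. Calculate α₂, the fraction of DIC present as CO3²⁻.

α₂ = 1 / (1 + [H⁺]/K2 + [H⁺]²/(K1K2)) = 1 / (1 + 10^+0.89 + 10^-1.33)
   = 1 / (1 + 7.7625 + 0.046774) = 1/8.8092 = 0.1135

α₂ = 0.114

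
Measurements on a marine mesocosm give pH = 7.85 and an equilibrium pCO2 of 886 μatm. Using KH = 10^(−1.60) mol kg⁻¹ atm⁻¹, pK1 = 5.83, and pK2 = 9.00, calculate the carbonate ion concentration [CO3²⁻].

[CO2*] = KH · pCO2 = 10^(−1.60) × 886×10^-6 = 2.226×10^-5 mol/kg
α₀ = 1/(1 + K1/[H⁺] + K1K2/[H⁺]²) = 1/(1 + 10^+2.02 + 10^+0.87) = 0.008840
DIC = [CO2*]/α₀ = 2.226×10^-5 / 0.008840 = 2.518 mmol/kg
[CO3²⁻] = α₂·DIC; α₂ = 0.06553, so [CO3²⁻] = 0.06553 × 2.518 = 0.165 mmol/kg

[CO3²⁻] = 0.165 mmol/kg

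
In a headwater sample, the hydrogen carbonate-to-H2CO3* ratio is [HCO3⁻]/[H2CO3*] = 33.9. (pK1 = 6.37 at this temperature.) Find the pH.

From K1 = [H⁺][HCO3⁻]/[H2CO3*]:  pH = pK1 + log₁₀([HCO3⁻]/[H2CO3*])
log₁₀(33.9) = +1.530
pH = 6.37 + (+1.530) = 7.90

pH = 7.90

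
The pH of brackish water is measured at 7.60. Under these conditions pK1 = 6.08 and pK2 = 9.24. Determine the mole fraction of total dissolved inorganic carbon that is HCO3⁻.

α₁ = 1 / (1 + [H⁺]/K1 + K2/[H⁺]) = 1 / (1 + 10^-1.52 + 10^-1.64)
   = 1 / (1 + 0.030200 + 0.022909) = 1/1.0531 = 0.9496

α₁ = 0.950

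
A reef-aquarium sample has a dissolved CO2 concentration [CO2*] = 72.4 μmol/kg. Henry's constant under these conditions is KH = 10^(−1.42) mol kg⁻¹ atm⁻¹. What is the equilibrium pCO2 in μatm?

KH = 10^(−1.42) = 3.802×10^-2 mol kg⁻¹ atm⁻¹
pCO2 = [CO2*]/KH = 72.4×10^-6 / 3.802×10^-2 = 1.90×10^-3 atm = 1900 μatm

pCO2 = 1900 μatm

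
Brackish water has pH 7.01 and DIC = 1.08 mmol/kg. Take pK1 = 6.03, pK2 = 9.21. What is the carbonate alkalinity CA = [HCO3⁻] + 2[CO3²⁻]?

CA = [HCO3⁻] + 2[CO3²⁻] = (α₁ + 2α₂)·DIC
At pH 7.01: [H⁺]/K1 = 10^-0.98 = 0.10471, K2/[H⁺] = 10^-2.20 = 0.0063096
α₁ = 1/(1 + 0.10471 + 0.0063096) = 1/1.1110 = 0.9001; α₂ = α₁·K2/[H⁺] = 0.005679
α₁ + 2α₂ = 0.9114
CA = 0.9114 × 1.08 = 0.984 mmol/kg

CA = 0.984 mmol/kg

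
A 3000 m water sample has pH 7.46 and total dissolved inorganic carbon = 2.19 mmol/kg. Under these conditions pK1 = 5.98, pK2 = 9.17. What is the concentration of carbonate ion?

[CO3²⁻] = 0.0406 mmol/kg

α₂ = 1 / (1 + [H⁺]/K2 + [H⁺]²/(K1K2)) = 1 / (1 + 10^+1.71 + 10^+0.23)
   = 1 / (1 + 51.286 + 1.6982) = 1/53.984 = 0.01852
[CO3²⁻] = α₂ × DIC = 0.01852 × 2.19 = 0.0406 mmol/kg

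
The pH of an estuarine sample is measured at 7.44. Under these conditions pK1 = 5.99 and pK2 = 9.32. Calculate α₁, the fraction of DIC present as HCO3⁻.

α₁ = 0.954

α₁ = 1 / (1 + [H⁺]/K1 + K2/[H⁺]) = 1 / (1 + 10^-1.45 + 10^-1.88)
   = 1 / (1 + 0.035481 + 0.013183) = 1/1.0487 = 0.9536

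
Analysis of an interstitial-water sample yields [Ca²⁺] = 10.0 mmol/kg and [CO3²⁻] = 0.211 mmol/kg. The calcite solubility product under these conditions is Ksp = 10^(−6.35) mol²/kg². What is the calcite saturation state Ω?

Ksp = 10^(−6.35) = 4.467×10^-7
Ω = [Ca²⁺][CO3²⁻]/Ksp = (10.0×10^-3)(0.211×10^-3) / 4.467×10^-7 = 4.72

Ω = 4.72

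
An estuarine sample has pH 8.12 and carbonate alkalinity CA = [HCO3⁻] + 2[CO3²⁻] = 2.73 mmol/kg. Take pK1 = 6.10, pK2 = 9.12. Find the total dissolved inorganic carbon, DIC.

CA = [HCO3⁻] + 2[CO3²⁻] = (α₁ + 2α₂)·DIC
At pH 8.12: [H⁺]/K1 = 10^-2.02 = 0.0095499, K2/[H⁺] = 10^-1.00 = 0.10000
α₁ = 1/(1 + 0.0095499 + 0.10000) = 1/1.1095 = 0.9013; α₂ = α₁·K2/[H⁺] = 0.09013
α₁ + 2α₂ = 1.0815
DIC = CA / (α₁ + 2α₂) = 2.73 / 1.0815 = 2.52 mmol/kg

DIC = 2.52 mmol/kg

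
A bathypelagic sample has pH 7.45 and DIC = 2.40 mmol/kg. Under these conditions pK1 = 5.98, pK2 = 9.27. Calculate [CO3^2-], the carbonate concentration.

α₂ = 1 / (1 + [H⁺]/K2 + [H⁺]²/(K1K2)) = 1 / (1 + 10^+1.82 + 10^+0.35)
   = 1 / (1 + 66.069 + 2.2387) = 1/69.308 = 0.01443
[CO3²⁻] = α₂ × DIC = 0.01443 × 2.40 = 0.0346 mmol/kg

[CO3²⁻] = 0.0346 mmol/kg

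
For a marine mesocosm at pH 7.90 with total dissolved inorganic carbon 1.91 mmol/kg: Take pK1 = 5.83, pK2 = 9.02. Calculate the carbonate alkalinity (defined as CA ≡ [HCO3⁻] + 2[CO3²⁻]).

CA = [HCO3⁻] + 2[CO3²⁻] = (α₁ + 2α₂)·DIC
At pH 7.90: [H⁺]/K1 = 10^-2.07 = 0.0085114, K2/[H⁺] = 10^-1.12 = 0.075858
α₁ = 1/(1 + 0.0085114 + 0.075858) = 1/1.0844 = 0.9222; α₂ = α₁·K2/[H⁺] = 0.06996
α₁ + 2α₂ = 1.0621
CA = 1.0621 × 1.91 = 2.03 mmol/kg

CA = 2.03 mmol/kg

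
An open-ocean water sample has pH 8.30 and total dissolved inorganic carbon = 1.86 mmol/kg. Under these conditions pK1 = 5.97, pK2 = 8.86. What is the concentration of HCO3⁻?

α₁ = 1 / (1 + [H⁺]/K1 + K2/[H⁺]) = 1 / (1 + 10^-2.33 + 10^-0.56)
   = 1 / (1 + 0.0046774 + 0.27542) = 1/1.2801 = 0.7812
[HCO3⁻] = α₁ × DIC = 0.7812 × 1.86 = 1.45 mmol/kg

[HCO3⁻] = 1.45 mmol/kg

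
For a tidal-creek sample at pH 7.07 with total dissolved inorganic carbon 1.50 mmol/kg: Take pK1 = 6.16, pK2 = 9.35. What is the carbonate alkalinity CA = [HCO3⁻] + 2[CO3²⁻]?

CA = [HCO3⁻] + 2[CO3²⁻] = (α₁ + 2α₂)·DIC
At pH 7.07: [H⁺]/K1 = 10^-0.91 = 0.12303, K2/[H⁺] = 10^-2.28 = 0.0052481
α₁ = 1/(1 + 0.12303 + 0.0052481) = 1/1.1283 = 0.8863; α₂ = α₁·K2/[H⁺] = 0.004651
α₁ + 2α₂ = 0.8956
CA = 0.8956 × 1.50 = 1.34 mmol/kg

CA = 1.34 mmol/kg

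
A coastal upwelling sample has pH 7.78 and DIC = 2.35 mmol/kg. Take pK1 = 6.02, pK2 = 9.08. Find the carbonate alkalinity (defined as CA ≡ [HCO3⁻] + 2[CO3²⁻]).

CA = [HCO3⁻] + 2[CO3²⁻] = (α₁ + 2α₂)·DIC
At pH 7.78: [H⁺]/K1 = 10^-1.76 = 0.017378, K2/[H⁺] = 10^-1.30 = 0.050119
α₁ = 1/(1 + 0.017378 + 0.050119) = 1/1.0675 = 0.9368; α₂ = α₁·K2/[H⁺] = 0.04695
α₁ + 2α₂ = 1.0307
CA = 1.0307 × 2.35 = 2.42 mmol/kg

CA = 2.42 mmol/kg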